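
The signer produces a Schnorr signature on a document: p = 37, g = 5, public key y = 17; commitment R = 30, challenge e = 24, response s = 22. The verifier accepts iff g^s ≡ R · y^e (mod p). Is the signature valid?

valid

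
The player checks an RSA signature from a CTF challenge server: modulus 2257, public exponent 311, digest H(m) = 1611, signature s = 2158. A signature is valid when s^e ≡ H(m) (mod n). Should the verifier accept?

s^2 ≡ 2158^2 = 4656964 ≡ 773
s^4 ≡ 773^2 = 597529 ≡ 1681
s^8 ≡ 1681^2 = 2825761 ≡ 2254
s^16 ≡ 2254^2 = 5080516 ≡ 9
s^32 ≡ 9^2 = 81
s^64 ≡ 81^2 = 6561 ≡ 2047
s^128 ≡ 2047^2 = 4190209 ≡ 1217
s^256 ≡ 1217^2 = 1481089 ≡ 497
311 = 256 + 32 + 16 + 4 + 2 + 1, so s^311 ≡ 497·81·9·1681·773·2158 ≡ 1746 (mod 2257)
The recovered value 1746 does not match the digest 1611.

reject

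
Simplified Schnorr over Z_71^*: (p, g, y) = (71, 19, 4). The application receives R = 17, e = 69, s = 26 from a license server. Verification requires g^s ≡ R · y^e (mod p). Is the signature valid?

invalid

g^s mod p:
19^2 = 361 ≡ 6
19^4 ≡ 6^2 = 36
19^8 ≡ 36^2 = 1296 ≡ 18
19^16 ≡ 18^2 = 324 ≡ 40
26 = 16 + 8 + 2, so 19^26 ≡ 40·18·6 ≡ 60 (mod 71)
R · y^e mod p:
4^2 = 16
4^4 ≡ 16^2 = 256 ≡ 43
4^8 ≡ 43^2 = 1849 ≡ 3
4^16 ≡ 3^2 = 9
4^32 ≡ 9^2 = 81 ≡ 10
4^64 ≡ 10^2 = 100 ≡ 29
69 = 64 + 4 + 1, so 4^69 ≡ 29·43·4 ≡ 18 (mod 71)
17·18 = 306 ≡ 22 (mod 71)
60 ≠ 22; the check fails.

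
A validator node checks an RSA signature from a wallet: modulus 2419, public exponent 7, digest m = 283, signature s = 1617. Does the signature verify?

verifies

s^2 ≡ 1617^2 = 2614689 ≡ 2169
s^4 ≡ 2169^2 = 4704561 ≡ 2025
7 = 4 + 2 + 1, so s^7 ≡ 2025·2169·1617 ≡ 283 (mod 2419)
283 = m, so the signature checks out.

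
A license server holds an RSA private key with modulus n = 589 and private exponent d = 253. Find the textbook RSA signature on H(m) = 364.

573

(H(m))^2 ≡ 364^2 = 132496 ≡ 560
(H(m))^4 ≡ 560^2 = 313600 ≡ 252
(H(m))^8 ≡ 252^2 = 63504 ≡ 481
(H(m))^16 ≡ 481^2 = 231361 ≡ 473
(H(m))^32 ≡ 473^2 = 223729 ≡ 498
(H(m))^64 ≡ 498^2 = 248004 ≡ 35
(H(m))^128 ≡ 35^2 = 1225 ≡ 47
253 = 128 + 64 + 32 + 16 + 8 + 4 + 1, so (H(m))^253 ≡ 47·35·498·473·481·252·364 ≡ 573 (mod 589)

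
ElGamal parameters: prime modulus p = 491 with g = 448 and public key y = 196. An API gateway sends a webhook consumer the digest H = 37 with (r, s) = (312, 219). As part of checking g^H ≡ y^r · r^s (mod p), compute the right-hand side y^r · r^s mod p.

196^2 = 38416 ≡ 118
196^4 ≡ 118^2 = 13924 ≡ 176
196^8 ≡ 176^2 = 30976 ≡ 43
196^16 ≡ 43^2 = 1849 ≡ 376
196^32 ≡ 376^2 = 141376 ≡ 459
196^64 ≡ 459^2 = 210681 ≡ 42
196^128 ≡ 42^2 = 1764 ≡ 291
196^256 ≡ 291^2 = 84681 ≡ 229
312 = 256 + 32 + 16 + 8, so 196^312 ≡ 229·459·376·43 ≡ 178 (mod 491)
312^2 = 97344 ≡ 126
312^4 ≡ 126^2 = 15876 ≡ 164
312^8 ≡ 164^2 = 26896 ≡ 382
312^16 ≡ 382^2 = 145924 ≡ 97
312^32 ≡ 97^2 = 9409 ≡ 80
312^64 ≡ 80^2 = 6400 ≡ 17
312^128 ≡ 17^2 = 289
219 = 128 + 64 + 16 + 8 + 2 + 1, so 312^219 ≡ 289·17·97·382·126·312 ≡ 380 (mod 491)
y^r · r^s ≡ 178·380 = 67640 ≡ 373 (mod 491)

373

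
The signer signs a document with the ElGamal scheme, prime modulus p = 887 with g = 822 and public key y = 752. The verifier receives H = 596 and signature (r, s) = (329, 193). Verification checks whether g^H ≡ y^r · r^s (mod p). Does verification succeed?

passes

Left side g^H mod p:
Squares mod 887: 822^1≡822, 822^2≡677, 822^4≡637, 822^8≡410, 822^16≡457, 822^32≡404, 822^64≡8, 822^128≡64, 822^256≡548, 822^512≡498
596 = 512 + 64 + 16 + 4, so 822^596 ≡ 498·8·457·637 ≡ 33 (mod 887)
Right side y^r · r^s mod p:
Squares mod 887: 752^1≡752, 752^2≡485, 752^4≡170, 752^8≡516, 752^16≡156, 752^32≡387, 752^64≡753, 752^128≡216, 752^256≡532
329 = 256 + 64 + 8 + 1, so 752^329 ≡ 532·753·516·752 ≡ 247 (mod 887)
Squares mod 887: 329^1≡329, 329^2≡27, 329^4≡729, 329^8≡128, 329^16≡418, 329^32≡872, 329^64≡225, 329^128≡66
193 = 128 + 64 + 1, so 329^193 ≡ 66·225·329 ≡ 54 (mod 887)
247·54 = 13338 ≡ 33 (mod 887)
33 ≡ 33 (mod 887), so the signature is genuine.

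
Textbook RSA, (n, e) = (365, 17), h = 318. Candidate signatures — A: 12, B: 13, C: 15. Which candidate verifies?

Candidate A: Squares mod 365: 12^1≡12, 12^2≡144, 12^4≡296, 12^8≡16, 12^16≡256; 17 = 16 + 1, so 12^17 ≡ 256·12 ≡ 152 (mod 365)
Candidate B: Squares mod 365: 13^1≡13, 13^2≡169, 13^4≡91, 13^8≡251, 13^16≡221; 17 = 16 + 1, so 13^17 ≡ 221·13 ≡ 318 (mod 365)
  → matches h = 318
Candidate C: Squares mod 365: 15^1≡15, 15^2≡225, 15^4≡255, 15^8≡55, 15^16≡105; 17 = 16 + 1, so 15^17 ≡ 105·15 ≡ 115 (mod 365)

B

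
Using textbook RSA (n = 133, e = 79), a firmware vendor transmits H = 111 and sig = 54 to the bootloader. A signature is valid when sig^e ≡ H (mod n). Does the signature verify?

does not verify

sig^2 ≡ 54^2 = 2916 ≡ 123
sig^4 ≡ 123^2 = 15129 ≡ 100
sig^8 ≡ 100^2 = 10000 ≡ 25
sig^16 ≡ 25^2 = 625 ≡ 93
sig^32 ≡ 93^2 = 8649 ≡ 4
sig^64 ≡ 4^2 = 16
79 = 64 + 8 + 4 + 2 + 1, so sig^79 ≡ 16·25·100·123·54 ≡ 131 (mod 133)
The recovered value 131 does not match the digest 111.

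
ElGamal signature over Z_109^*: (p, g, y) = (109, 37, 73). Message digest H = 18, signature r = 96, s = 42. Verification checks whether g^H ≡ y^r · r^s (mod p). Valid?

yes

Left side g^H mod p:
37^2 = 1369 ≡ 61
37^4 ≡ 61^2 = 3721 ≡ 15
37^8 ≡ 15^2 = 225 ≡ 7
37^16 ≡ 7^2 = 49
18 = 16 + 2, so 37^18 ≡ 49·61 ≡ 46 (mod 109)
Right side y^r · r^s mod p:
73^2 = 5329 ≡ 97
73^4 ≡ 97^2 = 9409 ≡ 35
73^8 ≡ 35^2 = 1225 ≡ 26
73^16 ≡ 26^2 = 676 ≡ 22
73^32 ≡ 22^2 = 484 ≡ 48
73^64 ≡ 48^2 = 2304 ≡ 15
96 = 64 + 32, so 73^96 ≡ 15·48 ≡ 66 (mod 109)
96^2 = 9216 ≡ 60
96^4 ≡ 60^2 = 3600 ≡ 3
96^8 ≡ 3^2 = 9
96^16 ≡ 9^2 = 81
96^32 ≡ 81^2 = 6561 ≡ 21
42 = 32 + 8 + 2, so 96^42 ≡ 21·9·60 ≡ 4 (mod 109)
66·4 = 264 ≡ 46 (mod 109)
46 ≡ 46 (mod 109), so the signature is genuine.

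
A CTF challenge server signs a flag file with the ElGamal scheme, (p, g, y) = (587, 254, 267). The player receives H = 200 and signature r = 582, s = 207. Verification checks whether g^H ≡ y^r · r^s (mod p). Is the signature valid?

invalid

Left side g^H mod p:
254^2 = 64516 ≡ 533
254^4 ≡ 533^2 = 284089 ≡ 568
254^8 ≡ 568^2 = 322624 ≡ 361
254^16 ≡ 361^2 = 130321 ≡ 7
254^32 ≡ 7^2 = 49
254^64 ≡ 49^2 = 2401 ≡ 53
254^128 ≡ 53^2 = 2809 ≡ 461
200 = 128 + 64 + 8, so 254^200 ≡ 461·53·361 ≡ 51 (mod 587)
Right side y^r · r^s mod p:
267^2 = 71289 ≡ 262
267^4 ≡ 262^2 = 68644 ≡ 552
267^8 ≡ 552^2 = 304704 ≡ 51
267^16 ≡ 51^2 = 2601 ≡ 253
267^32 ≡ 253^2 = 64009 ≡ 26
267^64 ≡ 26^2 = 676 ≡ 89
267^128 ≡ 89^2 = 7921 ≡ 290
267^256 ≡ 290^2 = 84100 ≡ 159
267^512 ≡ 159^2 = 25281 ≡ 40
582 = 512 + 64 + 4 + 2, so 267^582 ≡ 40·89·552·262 ≡ 218 (mod 587)
582^2 = 338724 ≡ 25
582^4 ≡ 25^2 = 625 ≡ 38
582^8 ≡ 38^2 = 1444 ≡ 270
582^16 ≡ 270^2 = 72900 ≡ 112
582^32 ≡ 112^2 = 12544 ≡ 217
582^64 ≡ 217^2 = 47089 ≡ 129
582^128 ≡ 129^2 = 16641 ≡ 205
207 = 128 + 64 + 8 + 4 + 2 + 1, so 582^207 ≡ 205·129·270·38·25·582 ≡ 502 (mod 587)
218·502 = 109436 ≡ 254 (mod 587)
51 ≠ 254, so verification fails.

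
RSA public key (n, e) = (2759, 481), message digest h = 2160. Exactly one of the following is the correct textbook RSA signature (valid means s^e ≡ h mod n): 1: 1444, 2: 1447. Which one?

Candidate 1: 1444^481 mod 2759 = 80
Candidate 2: 1447^481 mod 2759 = 2160
  → matches h = 2160

2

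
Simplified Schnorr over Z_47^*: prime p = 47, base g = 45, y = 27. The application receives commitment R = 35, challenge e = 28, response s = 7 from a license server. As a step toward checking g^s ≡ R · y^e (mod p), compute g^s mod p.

13

45^2 = 2025 ≡ 4
45^4 ≡ 4^2 = 16
7 = 4 + 2 + 1, so 45^7 ≡ 16·4·45 ≡ 13 (mod 47)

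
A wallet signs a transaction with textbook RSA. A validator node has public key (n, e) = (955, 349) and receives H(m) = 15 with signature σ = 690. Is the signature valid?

σ^349 mod 955 = 15
15 = H(m), so the signature checks out.

valid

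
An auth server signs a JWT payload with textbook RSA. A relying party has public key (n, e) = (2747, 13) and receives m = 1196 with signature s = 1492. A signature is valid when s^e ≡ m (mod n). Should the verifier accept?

reject

s^2 ≡ 1492^2 = 2226064 ≡ 994
s^4 ≡ 994^2 = 988036 ≡ 1863
s^8 ≡ 1863^2 = 3470769 ≡ 1308
13 = 8 + 4 + 1, so s^13 ≡ 1308·1863·1492 ≡ 2128 (mod 2747)
2128 ≠ 1196, so verification fails.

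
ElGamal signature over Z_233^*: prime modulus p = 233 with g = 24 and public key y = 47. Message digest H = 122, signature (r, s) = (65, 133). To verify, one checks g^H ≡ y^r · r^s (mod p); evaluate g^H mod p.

129

24^2 = 576 ≡ 110
24^4 ≡ 110^2 = 12100 ≡ 217
24^8 ≡ 217^2 = 47089 ≡ 23
24^16 ≡ 23^2 = 529 ≡ 63
24^32 ≡ 63^2 = 3969 ≡ 8
24^64 ≡ 8^2 = 64
122 = 64 + 32 + 16 + 8 + 2, so 24^122 ≡ 64·8·63·23·110 ≡ 129 (mod 233)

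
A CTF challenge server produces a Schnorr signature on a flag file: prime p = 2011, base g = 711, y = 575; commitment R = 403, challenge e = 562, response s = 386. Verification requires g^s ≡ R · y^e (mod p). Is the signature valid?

g^s mod p:
711^386 mod 2011 = 368
R · y^e mod p:
575^562 mod 2011 = 1603
403·1603 = 646009 ≡ 478 (mod 2011)
368 ≠ 478; the check fails.

invalid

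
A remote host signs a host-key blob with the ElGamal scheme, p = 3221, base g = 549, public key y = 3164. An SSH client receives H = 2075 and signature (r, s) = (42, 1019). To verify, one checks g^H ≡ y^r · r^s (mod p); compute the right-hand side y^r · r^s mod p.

Squares mod 3221: 3164^1≡3164, 3164^2≡28, 3164^4≡784, 3164^8≡2666, 3164^16≡2030, 3164^32≡1241
42 = 32 + 8 + 2, so 3164^42 ≡ 1241·2666·28 ≡ 2208 (mod 3221)
Squares mod 3221: 42^1≡42, 42^2≡1764, 42^4≡210, 42^8≡2227, 42^16≡2410, 42^32≡637, 42^64≡3144, 42^128≡2708, 42^256≡2268, 42^512≡3108
1019 = 512 + 256 + 128 + 64 + 32 + 16 + 8 + 2 + 1, so 42^1019 ≡ 3108·2268·2708·3144·637·2410·2227·1764·42 ≡ 451 (mod 3221)
y^r · r^s ≡ 2208·451 = 995808 ≡ 519 (mod 3221)

519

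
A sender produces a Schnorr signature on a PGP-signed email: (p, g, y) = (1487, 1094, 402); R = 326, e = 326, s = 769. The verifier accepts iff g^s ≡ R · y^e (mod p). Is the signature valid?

invalid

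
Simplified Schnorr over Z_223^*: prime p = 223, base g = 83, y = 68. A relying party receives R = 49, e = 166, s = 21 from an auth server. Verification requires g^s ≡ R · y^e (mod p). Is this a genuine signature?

g^s mod p:
Squares mod 223: 83^1≡83, 83^2≡199, 83^4≡130, 83^8≡175, 83^16≡74
21 = 16 + 4 + 1, so 83^21 ≡ 74·130·83 ≡ 120 (mod 223)
R · y^e mod p:
Squares mod 223: 68^1≡68, 68^2≡164, 68^4≡136, 68^8≡210, 68^16≡169, 68^32≡17, 68^64≡66, 68^128≡119
166 = 128 + 32 + 4 + 2, so 68^166 ≡ 119·17·136·164 ≡ 64 (mod 223)
49·64 = 3136 ≡ 14 (mod 223)
120 ≠ 14; the check fails.

forged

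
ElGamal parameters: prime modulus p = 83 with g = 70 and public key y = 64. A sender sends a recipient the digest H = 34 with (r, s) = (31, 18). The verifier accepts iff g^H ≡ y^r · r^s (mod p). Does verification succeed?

fails

Left side g^H mod p:
70^2 = 4900 ≡ 3
70^4 ≡ 3^2 = 9
70^8 ≡ 9^2 = 81
70^16 ≡ 81^2 = 6561 ≡ 4
70^32 ≡ 4^2 = 16
34 = 32 + 2, so 70^34 ≡ 16·3 ≡ 48 (mod 83)
Right side y^r · r^s mod p:
64^2 = 4096 ≡ 29
64^4 ≡ 29^2 = 841 ≡ 11
64^8 ≡ 11^2 = 121 ≡ 38
64^16 ≡ 38^2 = 1444 ≡ 33
31 = 16 + 8 + 4 + 2 + 1, so 64^31 ≡ 33·38·11·29·64 ≡ 65 (mod 83)
31^2 = 961 ≡ 48
31^4 ≡ 48^2 = 2304 ≡ 63
31^8 ≡ 63^2 = 3969 ≡ 68
31^16 ≡ 68^2 = 4624 ≡ 59
18 = 16 + 2, so 31^18 ≡ 59·48 ≡ 10 (mod 83)
65·10 = 650 ≡ 69 (mod 83)
48 ≠ 69, so verification fails.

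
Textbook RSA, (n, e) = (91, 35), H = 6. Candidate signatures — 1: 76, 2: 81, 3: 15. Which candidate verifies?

Candidate 1: Squares mod 91: 76^1≡76, 76^2≡43, 76^4≡29, 76^8≡22, 76^16≡29, 76^32≡22; 35 = 32 + 2 + 1, so 76^35 ≡ 22·43·76 ≡ 6 (mod 91)
  → matches H = 6
Candidate 2: Squares mod 91: 81^1≡81, 81^2≡9, 81^4≡81, 81^8≡9, 81^16≡81, 81^32≡9; 35 = 32 + 2 + 1, so 81^35 ≡ 9·9·81 ≡ 9 (mod 91)
Candidate 3: Squares mod 91: 15^1≡15, 15^2≡43, 15^4≡29, 15^8≡22, 15^16≡29, 15^32≡22; 35 = 32 + 2 + 1, so 15^35 ≡ 22·43·15 ≡ 85 (mod 91)

1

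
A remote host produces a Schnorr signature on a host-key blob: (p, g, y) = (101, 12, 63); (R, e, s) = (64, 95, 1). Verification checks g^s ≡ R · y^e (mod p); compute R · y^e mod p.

63^2 = 3969 ≡ 30
63^4 ≡ 30^2 = 900 ≡ 92
63^8 ≡ 92^2 = 8464 ≡ 81
63^16 ≡ 81^2 = 6561 ≡ 97
63^32 ≡ 97^2 = 9409 ≡ 16
63^64 ≡ 16^2 = 256 ≡ 54
95 = 64 + 16 + 8 + 4 + 2 + 1, so 63^95 ≡ 54·97·81·92·30·63 ≡ 57 (mod 101)
R · y^e ≡ 64·57 = 3648 ≡ 12 (mod 101)

12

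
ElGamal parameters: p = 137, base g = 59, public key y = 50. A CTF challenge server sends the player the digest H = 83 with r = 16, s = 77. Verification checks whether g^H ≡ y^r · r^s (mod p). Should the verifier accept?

Left side g^H mod p:
59^2 = 3481 ≡ 56
59^4 ≡ 56^2 = 3136 ≡ 122
59^8 ≡ 122^2 = 14884 ≡ 88
59^16 ≡ 88^2 = 7744 ≡ 72
59^32 ≡ 72^2 = 5184 ≡ 115
59^64 ≡ 115^2 = 13225 ≡ 73
83 = 64 + 16 + 2 + 1, so 59^83 ≡ 73·72·56·59 ≡ 115 (mod 137)
Right side y^r · r^s mod p:
50^2 = 2500 ≡ 34
50^4 ≡ 34^2 = 1156 ≡ 60
50^8 ≡ 60^2 = 3600 ≡ 38
50^16 ≡ 38^2 = 1444 ≡ 74
16^2 = 256 ≡ 119
16^4 ≡ 119^2 = 14161 ≡ 50
16^8 ≡ 50^2 = 2500 ≡ 34
16^16 ≡ 34^2 = 1156 ≡ 60
16^32 ≡ 60^2 = 3600 ≡ 38
16^64 ≡ 38^2 = 1444 ≡ 74
77 = 64 + 8 + 4 + 1, so 16^77 ≡ 74·34·50·16 ≡ 133 (mod 137)
74·133 = 9842 ≡ 115 (mod 137)
115 ≡ 115 (mod 137), so the signature is genuine.

accept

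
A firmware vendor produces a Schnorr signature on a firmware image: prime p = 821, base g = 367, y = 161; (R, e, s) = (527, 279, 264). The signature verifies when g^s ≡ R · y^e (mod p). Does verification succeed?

fails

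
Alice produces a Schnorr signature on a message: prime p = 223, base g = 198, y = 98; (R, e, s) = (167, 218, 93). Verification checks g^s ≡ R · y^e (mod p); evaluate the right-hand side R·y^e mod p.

195

98^2 = 9604 ≡ 15
98^4 ≡ 15^2 = 225 ≡ 2
98^8 ≡ 2^2 = 4
98^16 ≡ 4^2 = 16
98^32 ≡ 16^2 = 256 ≡ 33
98^64 ≡ 33^2 = 1089 ≡ 197
98^128 ≡ 197^2 = 38809 ≡ 7
218 = 128 + 64 + 16 + 8 + 2, so 98^218 ≡ 7·197·16·4·15 ≡ 112 (mod 223)
R · y^e ≡ 167·112 = 18704 ≡ 195 (mod 223)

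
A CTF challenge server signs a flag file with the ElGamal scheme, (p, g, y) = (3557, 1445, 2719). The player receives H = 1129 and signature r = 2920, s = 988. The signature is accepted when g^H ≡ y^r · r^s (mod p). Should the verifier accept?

reject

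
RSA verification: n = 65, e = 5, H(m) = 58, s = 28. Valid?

yes

s^2 ≡ 28^2 = 784 ≡ 4
s^4 ≡ 4^2 = 16
5 = 4 + 1, so s^5 ≡ 16·28 ≡ 58 (mod 65)
s^5 mod 65 = 58 matches H(m).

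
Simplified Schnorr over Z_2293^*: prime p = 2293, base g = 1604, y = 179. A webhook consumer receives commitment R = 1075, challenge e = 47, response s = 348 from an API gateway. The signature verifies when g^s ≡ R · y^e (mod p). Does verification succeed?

g^s mod p:
Squares mod 2293: 1604^1≡1604, 1604^2≡70, 1604^4≡314, 1604^8≡2290, 1604^16≡9, 1604^32≡81, 1604^64≡1975, 1604^128≡232, 1604^256≡1085
348 = 256 + 64 + 16 + 8 + 4, so 1604^348 ≡ 1085·1975·9·2290·314 ≡ 291 (mod 2293)
R · y^e mod p:
Squares mod 2293: 179^1≡179, 179^2≡2232, 179^4≡1428, 179^8≡707, 179^16≡2268, 179^32≡625
47 = 32 + 8 + 4 + 2 + 1, so 179^47 ≡ 625·707·1428·2232·179 ≡ 28 (mod 2293)
1075·28 = 30100 ≡ 291 (mod 2293)
291 ≡ 291 (mod 2293); signature holds.

passes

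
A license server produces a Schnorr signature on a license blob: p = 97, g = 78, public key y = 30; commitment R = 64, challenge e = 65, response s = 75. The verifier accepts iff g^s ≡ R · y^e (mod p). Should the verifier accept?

g^s mod p:
78^2 = 6084 ≡ 70
78^4 ≡ 70^2 = 4900 ≡ 50
78^8 ≡ 50^2 = 2500 ≡ 75
78^16 ≡ 75^2 = 5625 ≡ 96
78^32 ≡ 96^2 = 9216 ≡ 1
78^64 ≡ 1^2 = 1
75 = 64 + 8 + 2 + 1, so 78^75 ≡ 1·75·70·78 ≡ 63 (mod 97)
R · y^e mod p:
30^2 = 900 ≡ 27
30^4 ≡ 27^2 = 729 ≡ 50
30^8 ≡ 50^2 = 2500 ≡ 75
30^16 ≡ 75^2 = 5625 ≡ 96
30^32 ≡ 96^2 = 9216 ≡ 1
30^64 ≡ 1^2 = 1
65 = 64 + 1, so 30^65 ≡ 1·30 ≡ 30 (mod 97)
64·30 = 1920 ≡ 77 (mod 97)
63 ≠ 77; the check fails.

reject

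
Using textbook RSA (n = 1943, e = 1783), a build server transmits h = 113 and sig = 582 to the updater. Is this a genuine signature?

genuine

Squares mod 1943: sig^1≡582, sig^2≡642, sig^4≡248, sig^8≡1271, sig^16≡808, sig^32≡16, sig^64≡256, sig^128≡1417, sig^256≡770, sig^512≡285, sig^1024≡1562
1783 = 1024 + 512 + 128 + 64 + 32 + 16 + 4 + 2 + 1, so sig^1783 ≡ 1562·285·1417·256·16·808·248·642·582 ≡ 113 (mod 1943)
113 = h, so the signature checks out.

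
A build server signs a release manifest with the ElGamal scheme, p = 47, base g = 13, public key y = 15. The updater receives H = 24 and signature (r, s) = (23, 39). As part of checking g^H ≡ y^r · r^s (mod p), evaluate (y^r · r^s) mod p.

15^2 = 225 ≡ 37
15^4 ≡ 37^2 = 1369 ≡ 6
15^8 ≡ 6^2 = 36
15^16 ≡ 36^2 = 1296 ≡ 27
23 = 16 + 4 + 2 + 1, so 15^23 ≡ 27·6·37·15 ≡ 46 (mod 47)
23^2 = 529 ≡ 12
23^4 ≡ 12^2 = 144 ≡ 3
23^8 ≡ 3^2 = 9
23^16 ≡ 9^2 = 81 ≡ 34
23^32 ≡ 34^2 = 1156 ≡ 28
39 = 32 + 4 + 2 + 1, so 23^39 ≡ 28·3·12·23 ≡ 13 (mod 47)
y^r · r^s ≡ 46·13 = 598 ≡ 34 (mod 47)

34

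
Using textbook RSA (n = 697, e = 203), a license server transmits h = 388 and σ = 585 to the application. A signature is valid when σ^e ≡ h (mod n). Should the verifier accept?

σ^2 ≡ 585^2 = 342225 ≡ 695
σ^4 ≡ 695^2 = 483025 ≡ 4
σ^8 ≡ 4^2 = 16
σ^16 ≡ 16^2 = 256
σ^32 ≡ 256^2 = 65536 ≡ 18
σ^64 ≡ 18^2 = 324
σ^128 ≡ 324^2 = 104976 ≡ 426
203 = 128 + 64 + 8 + 2 + 1, so σ^203 ≡ 426·324·16·695·585 ≡ 388 (mod 697)
σ^203 mod 697 = 388 matches h.

accept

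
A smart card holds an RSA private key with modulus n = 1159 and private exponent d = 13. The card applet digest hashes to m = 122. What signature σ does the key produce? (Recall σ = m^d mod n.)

122

m^2 ≡ 122^2 = 14884 ≡ 976
m^4 ≡ 976^2 = 952576 ≡ 1037
m^8 ≡ 1037^2 = 1075369 ≡ 976
13 = 8 + 4 + 1, so m^13 ≡ 976·1037·122 ≡ 122 (mod 1159)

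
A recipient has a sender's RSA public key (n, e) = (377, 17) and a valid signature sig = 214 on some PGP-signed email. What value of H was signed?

sig^2 ≡ 214^2 = 45796 ≡ 179
sig^4 ≡ 179^2 = 32041 ≡ 373
sig^8 ≡ 373^2 = 139129 ≡ 16
sig^16 ≡ 16^2 = 256
17 = 16 + 1, so sig^17 ≡ 256·214 ≡ 119 (mod 377)

119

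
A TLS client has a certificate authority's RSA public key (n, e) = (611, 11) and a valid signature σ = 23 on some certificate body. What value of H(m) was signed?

134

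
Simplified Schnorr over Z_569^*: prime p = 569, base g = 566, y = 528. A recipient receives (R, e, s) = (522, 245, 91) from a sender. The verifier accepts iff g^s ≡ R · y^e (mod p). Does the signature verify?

g^s mod p:
Squares mod 569: 566^1≡566, 566^2≡9, 566^4≡81, 566^8≡302, 566^16≡164, 566^32≡153, 566^64≡80
91 = 64 + 16 + 8 + 2 + 1, so 566^91 ≡ 80·164·302·9·566 ≡ 55 (mod 569)
R · y^e mod p:
Squares mod 569: 528^1≡528, 528^2≡543, 528^4≡107, 528^8≡69, 528^16≡209, 528^32≡437, 528^64≡354, 528^128≡136
245 = 128 + 64 + 32 + 16 + 4 + 1, so 528^245 ≡ 136·354·437·209·107·528 ≡ 437 (mod 569)
522·437 = 228114 ≡ 514 (mod 569)
55 ≠ 514; the check fails.

does not verify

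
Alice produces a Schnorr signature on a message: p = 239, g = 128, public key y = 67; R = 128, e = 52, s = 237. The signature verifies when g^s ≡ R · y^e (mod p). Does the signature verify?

verifies

g^s mod p:
128^2 = 16384 ≡ 132
128^4 ≡ 132^2 = 17424 ≡ 216
128^8 ≡ 216^2 = 46656 ≡ 51
128^16 ≡ 51^2 = 2601 ≡ 211
128^32 ≡ 211^2 = 44521 ≡ 67
128^64 ≡ 67^2 = 4489 ≡ 187
128^128 ≡ 187^2 = 34969 ≡ 75
237 = 128 + 64 + 32 + 8 + 4 + 1, so 128^237 ≡ 75·187·67·51·216·128 ≡ 211 (mod 239)
R · y^e mod p:
67^2 = 4489 ≡ 187
67^4 ≡ 187^2 = 34969 ≡ 75
67^8 ≡ 75^2 = 5625 ≡ 128
67^16 ≡ 128^2 = 16384 ≡ 132
67^32 ≡ 132^2 = 17424 ≡ 216
52 = 32 + 16 + 4, so 67^52 ≡ 216·132·75 ≡ 67 (mod 239)
128·67 = 8576 ≡ 211 (mod 239)
211 ≡ 211 (mod 239); signature holds.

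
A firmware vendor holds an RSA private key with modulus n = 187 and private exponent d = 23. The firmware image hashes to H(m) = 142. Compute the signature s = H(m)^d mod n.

(H(m))^2 ≡ 142^2 = 20164 ≡ 155
(H(m))^4 ≡ 155^2 = 24025 ≡ 89
(H(m))^8 ≡ 89^2 = 7921 ≡ 67
(H(m))^16 ≡ 67^2 = 4489 ≡ 1
23 = 16 + 4 + 2 + 1, so (H(m))^23 ≡ 1·89·155·142 ≡ 65 (mod 187)

65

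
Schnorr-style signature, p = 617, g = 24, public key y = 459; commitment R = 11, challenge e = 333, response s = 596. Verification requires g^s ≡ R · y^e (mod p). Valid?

no

g^s mod p:
24^2 = 576
24^4 ≡ 576^2 = 331776 ≡ 447
24^8 ≡ 447^2 = 199809 ≡ 518
24^16 ≡ 518^2 = 268324 ≡ 546
24^32 ≡ 546^2 = 298116 ≡ 105
24^64 ≡ 105^2 = 11025 ≡ 536
24^128 ≡ 536^2 = 287296 ≡ 391
24^256 ≡ 391^2 = 152881 ≡ 482
24^512 ≡ 482^2 = 232324 ≡ 332
596 = 512 + 64 + 16 + 4, so 24^596 ≡ 332·536·546·447 ≡ 601 (mod 617)
R · y^e mod p:
459^2 = 210681 ≡ 284
459^4 ≡ 284^2 = 80656 ≡ 446
459^8 ≡ 446^2 = 198916 ≡ 242
459^16 ≡ 242^2 = 58564 ≡ 566
459^32 ≡ 566^2 = 320356 ≡ 133
459^64 ≡ 133^2 = 17689 ≡ 413
459^128 ≡ 413^2 = 170569 ≡ 277
459^256 ≡ 277^2 = 76729 ≡ 221
333 = 256 + 64 + 8 + 4 + 1, so 459^333 ≡ 221·413·242·446·459 ≡ 316 (mod 617)
11·316 = 3476 ≡ 391 (mod 617)
601 ≠ 391; the check fails.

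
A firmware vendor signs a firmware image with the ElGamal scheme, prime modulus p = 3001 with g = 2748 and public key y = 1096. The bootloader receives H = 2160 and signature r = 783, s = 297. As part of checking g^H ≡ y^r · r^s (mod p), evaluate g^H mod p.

2748^2160 mod 3001 = 2596

2596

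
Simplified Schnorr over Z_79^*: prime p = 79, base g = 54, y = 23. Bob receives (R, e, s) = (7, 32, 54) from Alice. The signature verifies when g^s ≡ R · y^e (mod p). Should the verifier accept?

reject

g^s mod p:
54^54 mod 79 = 10
R · y^e mod p:
23^32 mod 79 = 55
7·55 = 385 ≡ 69 (mod 79)
10 ≠ 69; the check fails.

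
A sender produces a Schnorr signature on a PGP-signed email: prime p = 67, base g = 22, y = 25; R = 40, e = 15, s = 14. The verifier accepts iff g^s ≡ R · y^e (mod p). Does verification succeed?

fails

g^s mod p:
Squares mod 67: 22^1≡22, 22^2≡15, 22^4≡24, 22^8≡40
14 = 8 + 4 + 2, so 22^14 ≡ 40·24·15 ≡ 62 (mod 67)
R · y^e mod p:
Squares mod 67: 25^1≡25, 25^2≡22, 25^4≡15, 25^8≡24
15 = 8 + 4 + 2 + 1, so 25^15 ≡ 24·15·22·25 ≡ 15 (mod 67)
40·15 = 600 ≡ 64 (mod 67)
62 ≠ 64; the check fails.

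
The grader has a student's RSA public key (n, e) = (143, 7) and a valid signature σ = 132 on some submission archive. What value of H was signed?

11

Squares mod 143: σ^1≡132, σ^2≡121, σ^4≡55
7 = 4 + 2 + 1, so σ^7 ≡ 55·121·132 ≡ 11 (mod 143)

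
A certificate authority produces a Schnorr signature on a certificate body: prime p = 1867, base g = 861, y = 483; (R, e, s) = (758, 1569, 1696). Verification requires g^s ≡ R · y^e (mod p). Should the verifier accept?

g^s mod p:
861^1696 mod 1867 = 1460
R · y^e mod p:
483^1569 mod 1867 = 1864
758·1864 = 1412912 ≡ 1460 (mod 1867)
1460 ≡ 1460 (mod 1867); signature holds.

accept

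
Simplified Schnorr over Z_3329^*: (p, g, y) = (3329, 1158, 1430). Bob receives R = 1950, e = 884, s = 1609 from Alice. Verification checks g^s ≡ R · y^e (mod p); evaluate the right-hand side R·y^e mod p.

1430^2 = 2044900 ≡ 894
1430^4 ≡ 894^2 = 799236 ≡ 276
1430^8 ≡ 276^2 = 76176 ≡ 2938
1430^16 ≡ 2938^2 = 8631844 ≡ 3076
1430^32 ≡ 3076^2 = 9461776 ≡ 758
1430^64 ≡ 758^2 = 574564 ≡ 1976
1430^128 ≡ 1976^2 = 3904576 ≡ 2988
1430^256 ≡ 2988^2 = 8928144 ≡ 3095
1430^512 ≡ 3095^2 = 9579025 ≡ 1492
884 = 512 + 256 + 64 + 32 + 16 + 4, so 1430^884 ≡ 1492·3095·1976·758·3076·276 ≡ 1990 (mod 3329)
R · y^e ≡ 1950·1990 = 3880500 ≡ 2215 (mod 3329)

2215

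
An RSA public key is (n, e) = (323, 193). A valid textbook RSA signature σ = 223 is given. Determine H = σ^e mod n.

σ^2 ≡ 223^2 = 49729 ≡ 310
σ^4 ≡ 310^2 = 96100 ≡ 169
σ^8 ≡ 169^2 = 28561 ≡ 137
σ^16 ≡ 137^2 = 18769 ≡ 35
σ^32 ≡ 35^2 = 1225 ≡ 256
σ^64 ≡ 256^2 = 65536 ≡ 290
σ^128 ≡ 290^2 = 84100 ≡ 120
193 = 128 + 64 + 1, so σ^193 ≡ 120·290·223 ≡ 2 (mod 323)

2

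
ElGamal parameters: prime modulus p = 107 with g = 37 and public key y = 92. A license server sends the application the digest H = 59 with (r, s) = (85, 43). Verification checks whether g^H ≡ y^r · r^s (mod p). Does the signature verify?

Left side g^H mod p:
Squares mod 107: 37^1≡37, 37^2≡85, 37^4≡56, 37^8≡33, 37^16≡19, 37^32≡40
59 = 32 + 16 + 8 + 2 + 1, so 37^59 ≡ 40·19·33·85·37 ≡ 52 (mod 107)
Right side y^r · r^s mod p:
Squares mod 107: 92^1≡92, 92^2≡11, 92^4≡14, 92^8≡89, 92^16≡3, 92^32≡9, 92^64≡81
85 = 64 + 16 + 4 + 1, so 92^85 ≡ 81·3·14·92 ≡ 9 (mod 107)
Squares mod 107: 85^1≡85, 85^2≡56, 85^4≡33, 85^8≡19, 85^16≡40, 85^32≡102
43 = 32 + 8 + 2 + 1, so 85^43 ≡ 102·19·56·85 ≡ 89 (mod 107)
9·89 = 801 ≡ 52 (mod 107)
52 ≡ 52 (mod 107), so the signature is genuine.

verifies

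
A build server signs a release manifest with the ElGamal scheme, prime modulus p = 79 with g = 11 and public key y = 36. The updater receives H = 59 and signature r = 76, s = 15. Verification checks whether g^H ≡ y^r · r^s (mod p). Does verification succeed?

passes

Left side g^H mod p:
11^59 mod 79 = 13
Right side y^r · r^s mod p:
36^76 mod 79 = 42
76^15 mod 79 = 21
42·21 = 882 ≡ 13 (mod 79)
13 ≡ 13 (mod 79), so the signature is genuine.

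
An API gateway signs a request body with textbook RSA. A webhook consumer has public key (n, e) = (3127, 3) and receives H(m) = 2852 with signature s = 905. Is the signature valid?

invalid

Squares mod 3127: s^1≡905, s^2≡2878
3 = 2 + 1, so s^3 ≡ 2878·905 ≡ 2926 (mod 3127)
The recovered value 2926 does not match the digest 2852.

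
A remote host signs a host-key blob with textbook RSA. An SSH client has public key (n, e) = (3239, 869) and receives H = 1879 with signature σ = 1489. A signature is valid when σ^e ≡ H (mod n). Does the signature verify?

σ^2 ≡ 1489^2 = 2217121 ≡ 1645
σ^4 ≡ 1645^2 = 2706025 ≡ 1460
σ^8 ≡ 1460^2 = 2131600 ≡ 338
σ^16 ≡ 338^2 = 114244 ≡ 879
σ^32 ≡ 879^2 = 772641 ≡ 1759
σ^64 ≡ 1759^2 = 3094081 ≡ 836
σ^128 ≡ 836^2 = 698896 ≡ 2511
σ^256 ≡ 2511^2 = 6305121 ≡ 2027
σ^512 ≡ 2027^2 = 4108729 ≡ 1677
869 = 512 + 256 + 64 + 32 + 4 + 1, so σ^869 ≡ 1677·2027·836·1759·1460·1489 ≡ 1879 (mod 3239)
1879 = H, so the signature checks out.

verifies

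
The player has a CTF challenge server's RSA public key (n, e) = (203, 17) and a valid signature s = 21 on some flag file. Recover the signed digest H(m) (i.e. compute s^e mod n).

77

s^2 ≡ 21^2 = 441 ≡ 35
s^4 ≡ 35^2 = 1225 ≡ 7
s^8 ≡ 7^2 = 49
s^16 ≡ 49^2 = 2401 ≡ 168
17 = 16 + 1, so s^17 ≡ 168·21 ≡ 77 (mod 203)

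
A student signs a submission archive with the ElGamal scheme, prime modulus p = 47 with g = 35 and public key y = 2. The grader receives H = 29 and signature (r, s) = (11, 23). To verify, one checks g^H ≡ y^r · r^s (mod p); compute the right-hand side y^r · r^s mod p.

20

2^2 = 4
2^4 ≡ 4^2 = 16
2^8 ≡ 16^2 = 256 ≡ 21
11 = 8 + 2 + 1, so 2^11 ≡ 21·4·2 ≡ 27 (mod 47)
11^2 = 121 ≡ 27
11^4 ≡ 27^2 = 729 ≡ 24
11^8 ≡ 24^2 = 576 ≡ 12
11^16 ≡ 12^2 = 144 ≡ 3
23 = 16 + 4 + 2 + 1, so 11^23 ≡ 3·24·27·11 ≡ 46 (mod 47)
y^r · r^s ≡ 27·46 = 1242 ≡ 20 (mod 47)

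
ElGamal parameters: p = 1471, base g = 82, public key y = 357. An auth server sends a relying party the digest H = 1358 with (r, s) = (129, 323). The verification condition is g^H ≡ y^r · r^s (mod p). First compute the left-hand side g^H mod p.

137

82^2 = 6724 ≡ 840
82^4 ≡ 840^2 = 705600 ≡ 991
82^8 ≡ 991^2 = 982081 ≡ 924
82^16 ≡ 924^2 = 853776 ≡ 596
82^32 ≡ 596^2 = 355216 ≡ 705
82^64 ≡ 705^2 = 497025 ≡ 1298
82^128 ≡ 1298^2 = 1684804 ≡ 509
82^256 ≡ 509^2 = 259081 ≡ 185
82^512 ≡ 185^2 = 34225 ≡ 392
82^1024 ≡ 392^2 = 153664 ≡ 680
1358 = 1024 + 256 + 64 + 8 + 4 + 2, so 82^1358 ≡ 680·185·1298·924·991·840 ≡ 137 (mod 1471)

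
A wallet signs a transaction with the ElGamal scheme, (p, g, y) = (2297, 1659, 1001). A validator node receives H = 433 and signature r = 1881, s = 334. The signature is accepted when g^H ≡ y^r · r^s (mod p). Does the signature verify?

Left side g^H mod p:
Squares mod 2297: 1659^1≡1659, 1659^2≡475, 1659^4≡519, 1659^8≡612, 1659^16≡133, 1659^32≡1610, 1659^64≡1084, 1659^128≡1289, 1659^256≡790
433 = 256 + 128 + 32 + 16 + 1, so 1659^433 ≡ 790·1289·1610·133·1659 ≡ 1628 (mod 2297)
Right side y^r · r^s mod p:
Squares mod 2297: 1001^1≡1001, 1001^2≡509, 1001^4≡1817, 1001^8≡700, 1001^16≡739, 1001^32≡1732, 1001^64≡2239, 1001^128≡1067, 1001^256≡1474, 1001^512≡2011, 1001^1024≡1401
1881 = 1024 + 512 + 256 + 64 + 16 + 8 + 1, so 1001^1881 ≡ 1401·2011·1474·2239·739·700·1001 ≡ 155 (mod 2297)
Squares mod 2297: 1881^1≡1881, 1881^2≡781, 1881^4≡1256, 1881^8≡1794, 1881^16≡339, 1881^32≡71, 1881^64≡447, 1881^128≡2267, 1881^256≡900
334 = 256 + 64 + 8 + 4 + 2, so 1881^334 ≡ 900·447·1794·1256·781 ≡ 544 (mod 2297)
155·544 = 84320 ≡ 1628 (mod 2297)
1628 ≡ 1628 (mod 2297), so the signature is genuine.

verifies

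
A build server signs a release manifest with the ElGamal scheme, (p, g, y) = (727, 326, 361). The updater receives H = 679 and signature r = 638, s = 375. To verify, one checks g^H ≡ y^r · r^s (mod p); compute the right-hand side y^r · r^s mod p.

400

Squares mod 727: 361^1≡361, 361^2≡188, 361^4≡448, 361^8≡52, 361^16≡523, 361^32≡177, 361^64≡68, 361^128≡262, 361^256≡306, 361^512≡580
638 = 512 + 64 + 32 + 16 + 8 + 4 + 2, so 361^638 ≡ 580·68·177·523·52·448·188 ≡ 468 (mod 727)
Squares mod 727: 638^1≡638, 638^2≡651, 638^4≡687, 638^8≡146, 638^16≡233, 638^32≡491, 638^64≡444, 638^128≡119, 638^256≡348
375 = 256 + 64 + 32 + 16 + 4 + 2 + 1, so 638^375 ≡ 348·444·491·233·687·651·638 ≡ 703 (mod 727)
y^r · r^s ≡ 468·703 = 329004 ≡ 400 (mod 727)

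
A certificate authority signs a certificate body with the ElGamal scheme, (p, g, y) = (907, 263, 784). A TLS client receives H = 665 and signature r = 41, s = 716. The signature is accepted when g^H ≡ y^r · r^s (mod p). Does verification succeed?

fails

Left side g^H mod p:
Squares mod 907: 263^1≡263, 263^2≡237, 263^4≡842, 263^8≡597, 263^16≡865, 263^32≡857, 263^64≡686, 263^128≡770, 263^256≡629, 263^512≡189
665 = 512 + 128 + 16 + 8 + 1, so 263^665 ≡ 189·770·865·597·263 ≡ 393 (mod 907)
Right side y^r · r^s mod p:
Squares mod 907: 784^1≡784, 784^2≡617, 784^4≡656, 784^8≡418, 784^16≡580, 784^32≡810
41 = 32 + 8 + 1, so 784^41 ≡ 810·418·784 ≡ 472 (mod 907)
Squares mod 907: 41^1≡41, 41^2≡774, 41^4≡456, 41^8≡233, 41^16≡776, 41^32≡835, 41^64≡649, 41^128≡353, 41^256≡350, 41^512≡55
716 = 512 + 128 + 64 + 8 + 4, so 41^716 ≡ 55·353·649·233·456 ≡ 352 (mod 907)
472·352 = 166144 ≡ 163 (mod 907)
393 ≠ 163, so verification fails.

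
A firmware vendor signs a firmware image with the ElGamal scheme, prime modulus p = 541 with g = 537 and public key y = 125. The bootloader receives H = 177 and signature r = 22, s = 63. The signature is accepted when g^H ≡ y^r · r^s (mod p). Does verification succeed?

Left side g^H mod p:
537^2 = 288369 ≡ 16
537^4 ≡ 16^2 = 256
537^8 ≡ 256^2 = 65536 ≡ 75
537^16 ≡ 75^2 = 5625 ≡ 215
537^32 ≡ 215^2 = 46225 ≡ 240
537^64 ≡ 240^2 = 57600 ≡ 254
537^128 ≡ 254^2 = 64516 ≡ 137
177 = 128 + 32 + 16 + 1, so 537^177 ≡ 137·240·215·537 ≡ 188 (mod 541)
Right side y^r · r^s mod p:
125^2 = 15625 ≡ 477
125^4 ≡ 477^2 = 227529 ≡ 309
125^8 ≡ 309^2 = 95481 ≡ 265
125^16 ≡ 265^2 = 70225 ≡ 436
22 = 16 + 4 + 2, so 125^22 ≡ 436·309·477 ≡ 122 (mod 541)
22^2 = 484
22^4 ≡ 484^2 = 234256 ≡ 3
22^8 ≡ 3^2 = 9
22^16 ≡ 9^2 = 81
22^32 ≡ 81^2 = 6561 ≡ 69
63 = 32 + 16 + 8 + 4 + 2 + 1, so 22^63 ≡ 69·81·9·3·484·22 ≡ 241 (mod 541)
122·241 = 29402 ≡ 188 (mod 541)
188 ≡ 188 (mod 541), so the signature is genuine.

passes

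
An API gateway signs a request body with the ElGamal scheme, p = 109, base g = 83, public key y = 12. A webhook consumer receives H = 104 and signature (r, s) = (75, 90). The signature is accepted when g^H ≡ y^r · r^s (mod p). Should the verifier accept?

reject

Left side g^H mod p:
Squares mod 109: 83^1≡83, 83^2≡22, 83^4≡48, 83^8≡15, 83^16≡7, 83^32≡49, 83^64≡3
104 = 64 + 32 + 8, so 83^104 ≡ 3·49·15 ≡ 25 (mod 109)
Right side y^r · r^s mod p:
Squares mod 109: 12^1≡12, 12^2≡35, 12^4≡26, 12^8≡22, 12^16≡48, 12^32≡15, 12^64≡7
75 = 64 + 8 + 2 + 1, so 12^75 ≡ 7·22·35·12 ≡ 43 (mod 109)
Squares mod 109: 75^1≡75, 75^2≡66, 75^4≡105, 75^8≡16, 75^16≡38, 75^32≡27, 75^64≡75
90 = 64 + 16 + 8 + 2, so 75^90 ≡ 75·38·16·66 ≡ 1 (mod 109)
43·1 = 43 ≡ 43 (mod 109)
25 ≠ 43, so verification fails.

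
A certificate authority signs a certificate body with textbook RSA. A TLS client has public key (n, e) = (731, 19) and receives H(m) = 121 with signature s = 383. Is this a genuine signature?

forged

s^2 ≡ 383^2 = 146689 ≡ 489
s^4 ≡ 489^2 = 239121 ≡ 84
s^8 ≡ 84^2 = 7056 ≡ 477
s^16 ≡ 477^2 = 227529 ≡ 188
19 = 16 + 2 + 1, so s^19 ≡ 188·489·383 ≡ 610 (mod 731)
s^19 mod 731 = 610, but H(m) = 121.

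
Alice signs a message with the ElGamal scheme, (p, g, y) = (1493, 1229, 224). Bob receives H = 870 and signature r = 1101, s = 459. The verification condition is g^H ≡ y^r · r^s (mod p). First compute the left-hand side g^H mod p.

1229^2 = 1510441 ≡ 1018
1229^4 ≡ 1018^2 = 1036324 ≡ 182
1229^8 ≡ 182^2 = 33124 ≡ 278
1229^16 ≡ 278^2 = 77284 ≡ 1141
1229^32 ≡ 1141^2 = 1301881 ≡ 1478
1229^64 ≡ 1478^2 = 2184484 ≡ 225
1229^128 ≡ 225^2 = 50625 ≡ 1356
1229^256 ≡ 1356^2 = 1838736 ≡ 853
1229^512 ≡ 853^2 = 727609 ≡ 518
870 = 512 + 256 + 64 + 32 + 4 + 2, so 1229^870 ≡ 518·853·225·1478·182·1018 ≡ 616 (mod 1493)

616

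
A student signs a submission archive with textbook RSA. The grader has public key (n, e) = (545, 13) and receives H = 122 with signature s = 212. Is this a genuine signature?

genuine

s^2 ≡ 212^2 = 44944 ≡ 254
s^4 ≡ 254^2 = 64516 ≡ 206
s^8 ≡ 206^2 = 42436 ≡ 471
13 = 8 + 4 + 1, so s^13 ≡ 471·206·212 ≡ 122 (mod 545)
Since 122 equals the digest 122, verification succeeds.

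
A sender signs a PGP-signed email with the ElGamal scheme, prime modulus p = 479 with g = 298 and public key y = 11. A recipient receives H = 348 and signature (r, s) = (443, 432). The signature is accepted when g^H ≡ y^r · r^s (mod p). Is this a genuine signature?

genuine

Left side g^H mod p:
Squares mod 479: 298^1≡298, 298^2≡189, 298^4≡275, 298^8≡422, 298^16≡375, 298^32≡278, 298^64≡165, 298^128≡401, 298^256≡336
348 = 256 + 64 + 16 + 8 + 4, so 298^348 ≡ 336·165·375·422·275 ≡ 385 (mod 479)
Right side y^r · r^s mod p:
Squares mod 479: 11^1≡11, 11^2≡121, 11^4≡271, 11^8≡154, 11^16≡245, 11^32≡150, 11^64≡466, 11^128≡169, 11^256≡300
443 = 256 + 128 + 32 + 16 + 8 + 2 + 1, so 11^443 ≡ 300·169·150·245·154·121·11 ≡ 103 (mod 479)
Squares mod 479: 443^1≡443, 443^2≡338, 443^4≡242, 443^8≡126, 443^16≡69, 443^32≡450, 443^64≡362, 443^128≡277, 443^256≡89
432 = 256 + 128 + 32 + 16, so 443^432 ≡ 89·277·450·69 ≡ 120 (mod 479)
103·120 = 12360 ≡ 385 (mod 479)
385 ≡ 385 (mod 479), so the signature is genuine.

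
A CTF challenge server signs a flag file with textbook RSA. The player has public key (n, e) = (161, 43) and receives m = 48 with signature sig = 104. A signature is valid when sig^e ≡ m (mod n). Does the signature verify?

verifies

sig^2 ≡ 104^2 = 10816 ≡ 29
sig^4 ≡ 29^2 = 841 ≡ 36
sig^8 ≡ 36^2 = 1296 ≡ 8
sig^16 ≡ 8^2 = 64
sig^32 ≡ 64^2 = 4096 ≡ 71
43 = 32 + 8 + 2 + 1, so sig^43 ≡ 71·8·29·104 ≡ 48 (mod 161)
Since 48 equals the digest 48, verification succeeds.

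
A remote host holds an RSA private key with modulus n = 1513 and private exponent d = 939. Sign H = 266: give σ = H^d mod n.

H^939 mod 1513 = 1423

1423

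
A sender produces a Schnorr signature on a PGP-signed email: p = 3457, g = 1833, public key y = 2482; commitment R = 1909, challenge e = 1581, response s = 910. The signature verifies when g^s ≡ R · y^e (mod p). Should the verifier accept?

g^s mod p:
1833^910 mod 3457 = 128
R · y^e mod p:
2482^1581 mod 3457 = 3180
1909·3180 = 6070620 ≡ 128 (mod 3457)
128 ≡ 128 (mod 3457); signature holds.

accept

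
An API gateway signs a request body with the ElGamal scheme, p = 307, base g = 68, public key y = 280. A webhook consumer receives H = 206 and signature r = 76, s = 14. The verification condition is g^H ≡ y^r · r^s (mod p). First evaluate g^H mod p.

19

68^206 mod 307 = 19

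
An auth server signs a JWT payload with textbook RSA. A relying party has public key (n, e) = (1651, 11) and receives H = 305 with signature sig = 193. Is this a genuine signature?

genuine

sig^2 ≡ 193^2 = 37249 ≡ 927
sig^4 ≡ 927^2 = 859329 ≡ 809
sig^8 ≡ 809^2 = 654481 ≡ 685
11 = 8 + 2 + 1, so sig^11 ≡ 685·927·193 ≡ 305 (mod 1651)
Since 305 equals the digest 305, verification succeeds.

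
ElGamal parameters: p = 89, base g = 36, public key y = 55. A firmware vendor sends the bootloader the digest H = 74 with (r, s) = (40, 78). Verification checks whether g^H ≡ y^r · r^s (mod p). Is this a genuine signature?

genuine

Left side g^H mod p:
36^2 = 1296 ≡ 50
36^4 ≡ 50^2 = 2500 ≡ 8
36^8 ≡ 8^2 = 64
36^16 ≡ 64^2 = 4096 ≡ 2
36^32 ≡ 2^2 = 4
36^64 ≡ 4^2 = 16
74 = 64 + 8 + 2, so 36^74 ≡ 16·64·50 ≡ 25 (mod 89)
Right side y^r · r^s mod p:
55^2 = 3025 ≡ 88
55^4 ≡ 88^2 = 7744 ≡ 1
55^8 ≡ 1^2 = 1
55^16 ≡ 1^2 = 1
55^32 ≡ 1^2 = 1
40 = 32 + 8, so 55^40 ≡ 1·1 ≡ 1 (mod 89)
40^2 = 1600 ≡ 87
40^4 ≡ 87^2 = 7569 ≡ 4
40^8 ≡ 4^2 = 16
40^16 ≡ 16^2 = 256 ≡ 78
40^32 ≡ 78^2 = 6084 ≡ 32
40^64 ≡ 32^2 = 1024 ≡ 45
78 = 64 + 8 + 4 + 2, so 40^78 ≡ 45·16·4·87 ≡ 25 (mod 89)
1·25 = 25 ≡ 25 (mod 89)
25 ≡ 25 (mod 89), so the signature is genuine.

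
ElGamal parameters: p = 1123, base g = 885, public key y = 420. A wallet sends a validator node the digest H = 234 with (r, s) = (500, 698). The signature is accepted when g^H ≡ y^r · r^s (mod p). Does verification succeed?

fails

Left side g^H mod p:
Squares mod 1123: 885^1≡885, 885^2≡494, 885^4≡345, 885^8≡1110, 885^16≡169, 885^32≡486, 885^64≡366, 885^128≡319
234 = 128 + 64 + 32 + 8 + 2, so 885^234 ≡ 319·366·486·1110·494 ≡ 343 (mod 1123)
Right side y^r · r^s mod p:
Squares mod 1123: 420^1≡420, 420^2≡89, 420^4≡60, 420^8≡231, 420^16≡580, 420^32≡623, 420^64≡694, 420^128≡992, 420^256≡316
500 = 256 + 128 + 64 + 32 + 16 + 4, so 420^500 ≡ 316·992·694·623·580·60 ≡ 494 (mod 1123)
Squares mod 1123: 500^1≡500, 500^2≡694, 500^4≡992, 500^8≡316, 500^16≡1032, 500^32≡420, 500^64≡89, 500^128≡60, 500^256≡231, 500^512≡580
698 = 512 + 128 + 32 + 16 + 8 + 2, so 500^698 ≡ 580·60·420·1032·316·694 ≡ 366 (mod 1123)
494·366 = 180804 ≡ 1 (mod 1123)
343 ≠ 1, so verification fails.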